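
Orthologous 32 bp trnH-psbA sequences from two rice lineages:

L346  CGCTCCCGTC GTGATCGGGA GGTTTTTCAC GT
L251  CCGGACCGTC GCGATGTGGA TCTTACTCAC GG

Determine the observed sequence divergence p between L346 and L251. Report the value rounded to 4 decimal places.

0.3750

Differing sites — 2:G/C; 3:C/G; 4:T/G; 5:C/A; 12:T/C; 16:C/G; 17:G/T; 21:G/T; 22:G/C; 25:T/A; 26:T/C; 32:T/G.
There are 12 differences over 32 sites, so p = 12/32 = 0.3750.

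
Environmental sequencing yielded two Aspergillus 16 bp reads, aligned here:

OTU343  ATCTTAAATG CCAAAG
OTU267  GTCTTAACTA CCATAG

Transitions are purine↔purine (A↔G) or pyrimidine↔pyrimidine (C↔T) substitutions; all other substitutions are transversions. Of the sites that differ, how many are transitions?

Mismatches occur at site 1 (A/G, transition), site 8 (A/C, transversion), site 10 (G/A, transition), site 14 (A/T, transversion).
Of the 4 differences, 2 transitions and 2 transversions, so the answer is 2.

2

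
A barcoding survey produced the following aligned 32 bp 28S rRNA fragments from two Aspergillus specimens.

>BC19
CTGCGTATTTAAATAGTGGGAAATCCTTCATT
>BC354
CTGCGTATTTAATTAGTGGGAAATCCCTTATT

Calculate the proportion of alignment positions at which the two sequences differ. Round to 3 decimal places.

0.094

The sequences differ at positions 13 (A/T), 27 (T/C), 29 (C/T).
There are 3 differences over 32 sites, so p = 3/32 = 0.094.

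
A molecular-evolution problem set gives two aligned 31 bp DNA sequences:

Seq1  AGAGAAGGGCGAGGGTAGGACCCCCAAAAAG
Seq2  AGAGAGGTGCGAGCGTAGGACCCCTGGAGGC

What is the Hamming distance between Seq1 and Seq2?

9

Mismatches occur at site 6 (A↔G), site 8 (G↔T), site 14 (G↔C), site 25 (C↔T), site 26 (A↔G), site 27 (A↔G), site 29 (A↔G), site 30 (A↔G), site 31 (G↔C).
That gives 9 mismatches out of 31 aligned sites, so the Hamming distance is 9.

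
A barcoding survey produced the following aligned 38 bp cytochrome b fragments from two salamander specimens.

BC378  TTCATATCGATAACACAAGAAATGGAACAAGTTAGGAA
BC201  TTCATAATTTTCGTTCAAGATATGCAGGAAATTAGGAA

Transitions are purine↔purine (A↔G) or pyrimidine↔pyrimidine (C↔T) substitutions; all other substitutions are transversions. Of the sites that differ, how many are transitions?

The sequences differ at positions 7 (T/A, transversion), 8 (C/T, transition), 9 (G/T, transversion), 10 (A/T, transversion), 12 (A/C, transversion), 13 (A/G, transition), 14 (C/T, transition), 15 (A/T, transversion), 21 (A/T, transversion), 25 (G/C, transversion), 27 (A/G, transition), 28 (C/G, transversion), 31 (G/A, transition).
Of the 13 differences, 5 transitions and 8 transversions, so the answer is 5.

5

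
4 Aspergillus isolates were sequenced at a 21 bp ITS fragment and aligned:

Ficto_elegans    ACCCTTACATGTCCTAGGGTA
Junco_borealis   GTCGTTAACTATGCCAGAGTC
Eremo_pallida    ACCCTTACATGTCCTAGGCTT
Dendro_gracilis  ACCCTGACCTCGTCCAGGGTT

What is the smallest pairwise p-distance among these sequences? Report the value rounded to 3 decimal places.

Pairwise Hamming distances:
  Ficto_elegans vs Junco_borealis: 10
  Ficto_elegans vs Eremo_pallida: 2
  Ficto_elegans vs Dendro_gracilis: 7
  Junco_borealis vs Eremo_pallida: 11
  Junco_borealis vs Dendro_gracilis: 10
  Eremo_pallida vs Dendro_gracilis: 7
The smallest is 2 mismatches, between Ficto_elegans and Eremo_pallida; p = 2/21 = 0.095.

0.095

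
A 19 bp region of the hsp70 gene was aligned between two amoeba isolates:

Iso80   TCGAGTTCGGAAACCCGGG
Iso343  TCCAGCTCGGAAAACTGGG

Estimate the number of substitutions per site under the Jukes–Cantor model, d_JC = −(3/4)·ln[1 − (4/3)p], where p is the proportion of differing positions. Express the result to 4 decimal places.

Mismatches occur at site 3 (G→C), site 6 (T→C), site 14 (C→A), site 16 (C→T).
p = 4/19 = 0.210526.
d = −0.75 · ln(1 − (4/3)·0.210526) = −0.75 · ln(0.719299) = −0.75 · (-0.329478) = 0.2471.

0.2471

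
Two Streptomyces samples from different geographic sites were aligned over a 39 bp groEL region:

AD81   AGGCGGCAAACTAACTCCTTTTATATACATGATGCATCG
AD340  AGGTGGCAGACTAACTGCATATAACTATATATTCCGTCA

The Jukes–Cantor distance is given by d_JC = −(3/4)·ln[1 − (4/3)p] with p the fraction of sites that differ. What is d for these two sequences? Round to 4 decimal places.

0.4408

Mismatches occur at site 4 (C↔T), site 9 (A↔G), site 17 (C↔G), site 19 (T↔A), site 21 (T↔A), site 24 (T↔A), site 25 (A↔C), site 28 (C↔T), site 31 (G↔A), site 32 (A↔T), site 34 (G↔C), site 36 (A↔G), site 39 (G↔A).
p = 13/39 = 0.333333.
d = −0.75 · ln(1 − (4/3)·0.333333) = −0.75 · ln(0.555556) = −0.75 · (-0.587786) = 0.4408.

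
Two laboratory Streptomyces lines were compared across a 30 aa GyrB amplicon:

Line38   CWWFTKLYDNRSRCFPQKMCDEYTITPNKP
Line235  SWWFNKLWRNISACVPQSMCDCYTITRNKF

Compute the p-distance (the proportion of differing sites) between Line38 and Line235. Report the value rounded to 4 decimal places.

Mismatches occur at site 1 (C→S), site 5 (T→N), site 8 (Y→W), site 9 (D→R), site 11 (R→I), site 13 (R→A), site 15 (F→V), site 18 (K→S), site 22 (E→C), site 27 (P→R), site 30 (P→F).
There are 11 differences over 30 sites, so p = 11/30 = 0.3667.

0.3667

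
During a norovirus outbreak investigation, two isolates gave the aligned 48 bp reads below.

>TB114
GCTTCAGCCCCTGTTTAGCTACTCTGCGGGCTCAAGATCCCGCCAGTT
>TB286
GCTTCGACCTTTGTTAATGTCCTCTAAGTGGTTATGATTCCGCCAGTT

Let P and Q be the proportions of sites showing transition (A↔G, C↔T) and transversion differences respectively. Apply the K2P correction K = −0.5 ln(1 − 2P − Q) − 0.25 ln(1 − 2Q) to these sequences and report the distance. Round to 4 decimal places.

The sequences differ at positions 6 (A/G, transition), 7 (G/A, transition), 10 (C/T, transition), 11 (C/T, transition), 16 (T/A, transversion), 18 (G/T, transversion), 19 (C/G, transversion), 21 (A/C, transversion), 26 (G/A, transition), 27 (C/A, transversion), 29 (G/T, transversion), 31 (C/G, transversion), 33 (C/T, transition), 35 (A/T, transversion), 39 (C/T, transition).
Of the 15 differences, 7 transitions and 8 transversions over 48 sites: P = 7/48 = 0.145833, Q = 8/48 = 0.166667.
d = −0.5·ln(0.541667) − 0.25·ln(0.666666) = −0.5·(-0.613104) − 0.25·(-0.405466) = 0.4079.

0.4079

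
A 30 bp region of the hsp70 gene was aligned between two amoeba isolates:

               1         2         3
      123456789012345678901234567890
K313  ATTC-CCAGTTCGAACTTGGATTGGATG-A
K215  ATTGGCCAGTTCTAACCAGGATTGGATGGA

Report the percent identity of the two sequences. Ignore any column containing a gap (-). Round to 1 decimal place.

85.7%

Excluding the 2 gap columns leaves 28 comparable sites.
Mismatches occur at site 4 (C↔G), site 13 (G↔T), site 17 (T↔C), site 18 (T↔A).
24 of the 28 comparable sites match, so the percent identity is 24/28 × 100 = 85.7%.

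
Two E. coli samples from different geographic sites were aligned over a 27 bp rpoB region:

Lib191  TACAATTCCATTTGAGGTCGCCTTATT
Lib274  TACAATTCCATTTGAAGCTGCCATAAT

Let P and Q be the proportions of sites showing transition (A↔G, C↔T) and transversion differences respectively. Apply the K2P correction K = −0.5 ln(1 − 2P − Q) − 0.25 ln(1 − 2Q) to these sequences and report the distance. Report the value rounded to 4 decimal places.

0.2158

Differing sites — 16:G/A (Ti); 18:T/C (Ti); 19:C/T (Ti); 23:T/A (Tv); 26:T/A (Tv).
Of the 5 differences, 3 transitions and 2 transversions over 27 sites: P = 3/27 = 0.111111, Q = 2/27 = 0.074074.
d = −0.5·ln(0.703704) − 0.25·ln(0.851852) = −0.5·(-0.351397) − 0.25·(-0.160342) = 0.2158.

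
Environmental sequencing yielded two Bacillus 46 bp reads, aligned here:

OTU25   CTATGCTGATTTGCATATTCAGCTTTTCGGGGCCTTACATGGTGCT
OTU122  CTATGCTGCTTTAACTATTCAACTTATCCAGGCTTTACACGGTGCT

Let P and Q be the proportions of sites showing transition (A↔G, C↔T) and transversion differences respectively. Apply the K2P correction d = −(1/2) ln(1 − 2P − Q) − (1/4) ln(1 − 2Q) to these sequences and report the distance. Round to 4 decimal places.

Differing sites — 9:A/C (Tv); 13:G/A (Ti); 14:C/A (Tv); 15:A/C (Tv); 22:G/A (Ti); 26:T/A (Tv); 29:G/C (Tv); 30:G/A (Ti); 34:C/T (Ti); 40:T/C (Ti).
Of the 10 differences, 5 transitions and 5 transversions over 46 sites: P = 5/46 = 0.108696, Q = 5/46 = 0.108696.
d = −0.5·ln(0.673912) − 0.25·ln(0.782608) = −0.5·(-0.394656) − 0.25·(-0.245123) = 0.2586.

0.2586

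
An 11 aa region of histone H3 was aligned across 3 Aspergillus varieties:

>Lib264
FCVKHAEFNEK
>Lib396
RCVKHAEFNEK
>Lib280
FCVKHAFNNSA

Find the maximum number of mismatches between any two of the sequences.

5

Pairwise Hamming distances:
  Lib264 vs Lib396: 1
  Lib264 vs Lib280: 4
  Lib396 vs Lib280: 5
The largest is 5, between Lib396 and Lib280.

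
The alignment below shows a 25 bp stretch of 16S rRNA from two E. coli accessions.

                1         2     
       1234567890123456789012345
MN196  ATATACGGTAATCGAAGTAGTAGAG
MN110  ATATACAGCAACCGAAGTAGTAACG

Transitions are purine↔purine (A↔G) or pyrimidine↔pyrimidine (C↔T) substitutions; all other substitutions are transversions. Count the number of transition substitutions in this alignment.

4

Mismatches occur at site 7 (G→A, transition), site 9 (T→C, transition), site 12 (T→C, transition), site 23 (G→A, transition), site 24 (A→C, transversion).
Of the 5 differences, 4 transitions and 1 transversion, so the answer is 4.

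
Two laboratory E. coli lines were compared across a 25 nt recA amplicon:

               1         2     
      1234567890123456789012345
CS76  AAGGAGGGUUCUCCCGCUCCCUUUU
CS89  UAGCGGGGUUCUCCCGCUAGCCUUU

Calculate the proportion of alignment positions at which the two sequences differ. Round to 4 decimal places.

0.2400

Differing sites — 1:A/U; 4:G/C; 5:A/G; 19:C/A; 20:C/G; 22:U/C.
There are 6 differences over 25 sites, so p = 6/25 = 0.2400.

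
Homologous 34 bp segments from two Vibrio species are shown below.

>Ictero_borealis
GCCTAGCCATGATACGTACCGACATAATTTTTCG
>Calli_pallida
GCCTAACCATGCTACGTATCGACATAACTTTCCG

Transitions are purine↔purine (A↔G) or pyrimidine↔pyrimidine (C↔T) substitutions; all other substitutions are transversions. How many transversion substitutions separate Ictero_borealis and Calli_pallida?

1

Differing sites — 6:G/A (Ti); 12:A/C (Tv); 19:C/T (Ti); 28:T/C (Ti); 32:T/C (Ti).
Of the 5 differences, 4 transitions and 1 transversion, so the answer is 1.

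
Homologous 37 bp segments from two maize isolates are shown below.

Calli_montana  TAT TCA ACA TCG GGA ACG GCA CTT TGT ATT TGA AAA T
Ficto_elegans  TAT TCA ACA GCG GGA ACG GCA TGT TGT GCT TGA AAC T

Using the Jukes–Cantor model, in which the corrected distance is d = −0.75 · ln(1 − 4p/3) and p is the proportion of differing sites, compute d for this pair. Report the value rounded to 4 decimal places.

The sequences differ at positions 10 (T/G), 22 (C/T), 23 (T/G), 28 (A/G), 29 (T/C), 36 (A/C).
p = 6/37 = 0.162162.
d = −0.75 · ln(1 − (4/3)·0.162162) = −0.75 · ln(0.783784) = −0.75 · (-0.243622) = 0.1827.

0.1827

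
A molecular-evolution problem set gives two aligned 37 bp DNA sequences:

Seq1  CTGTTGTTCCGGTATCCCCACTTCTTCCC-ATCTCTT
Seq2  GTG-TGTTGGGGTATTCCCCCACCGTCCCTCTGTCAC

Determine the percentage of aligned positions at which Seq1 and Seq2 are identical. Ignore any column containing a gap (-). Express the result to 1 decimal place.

65.7%

Excluding the 2 gap columns leaves 35 comparable sites.
Differing sites — 1:C/G; 9:C/G; 10:C/G; 16:C/T; 20:A/C; 22:T/A; 23:T/C; 25:T/G; 31:A/C; 33:C/G; 36:T/A; 37:T/C.
23 of the 35 comparable sites match, so the percent identity is 23/35 × 100 = 65.7%.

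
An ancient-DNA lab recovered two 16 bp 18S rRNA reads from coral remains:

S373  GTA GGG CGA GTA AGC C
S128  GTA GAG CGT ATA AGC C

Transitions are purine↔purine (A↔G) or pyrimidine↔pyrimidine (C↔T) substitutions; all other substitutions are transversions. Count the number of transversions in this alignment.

The sequences differ at positions 5 (G/A, transition), 9 (A/T, transversion), 10 (G/A, transition).
Of the 3 differences, 2 transitions and 1 transversion, so the answer is 1.

1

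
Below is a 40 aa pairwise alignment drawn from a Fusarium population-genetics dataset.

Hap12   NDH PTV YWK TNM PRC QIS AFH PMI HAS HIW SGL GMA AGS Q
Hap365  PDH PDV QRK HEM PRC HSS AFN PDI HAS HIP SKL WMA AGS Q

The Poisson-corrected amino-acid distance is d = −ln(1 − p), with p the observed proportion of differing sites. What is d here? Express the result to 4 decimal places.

0.3930

Differing sites — 1:N/P; 5:T/D; 7:Y/Q; 8:W/R; 10:T/H; 11:N/E; 16:Q/H; 17:I/S; 21:H/N; 23:M/D; 30:W/P; 32:G/K; 34:G/W.
p = 13/40 = 0.325000.
d = −ln(1 − 0.325000) = −ln(0.675000) = 0.3930.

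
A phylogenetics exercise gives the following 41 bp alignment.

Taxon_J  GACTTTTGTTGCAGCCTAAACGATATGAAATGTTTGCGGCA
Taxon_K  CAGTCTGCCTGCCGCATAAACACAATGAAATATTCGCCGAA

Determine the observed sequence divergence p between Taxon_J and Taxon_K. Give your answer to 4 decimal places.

Mismatches occur at site 1 (G↔C), site 3 (C↔G), site 5 (T↔C), site 7 (T↔G), site 8 (G↔C), site 9 (T↔C), site 13 (A↔C), site 16 (C↔A), site 22 (G↔A), site 23 (A↔C), site 24 (T↔A), site 32 (G↔A), site 35 (T↔C), site 38 (G↔C), site 40 (C↔A).
There are 15 differences over 41 sites, so p = 15/41 = 0.3659.

0.3659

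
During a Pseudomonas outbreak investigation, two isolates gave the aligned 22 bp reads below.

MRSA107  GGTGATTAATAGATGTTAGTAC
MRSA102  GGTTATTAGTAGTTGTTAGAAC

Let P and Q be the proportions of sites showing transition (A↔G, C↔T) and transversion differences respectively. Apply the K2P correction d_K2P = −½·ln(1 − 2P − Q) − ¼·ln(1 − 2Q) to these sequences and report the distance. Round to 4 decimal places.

The sequences differ at positions 4 (G/T, transversion), 9 (A/G, transition), 13 (A/T, transversion), 20 (T/A, transversion).
Of the 4 differences, 1 transition and 3 transversions over 22 sites: P = 1/22 = 0.045455, Q = 3/22 = 0.136364.
d = −0.5·ln(0.772726) − 0.25·ln(0.727272) = −0.5·(-0.257831) − 0.25·(-0.318455) = 0.2085.

0.2085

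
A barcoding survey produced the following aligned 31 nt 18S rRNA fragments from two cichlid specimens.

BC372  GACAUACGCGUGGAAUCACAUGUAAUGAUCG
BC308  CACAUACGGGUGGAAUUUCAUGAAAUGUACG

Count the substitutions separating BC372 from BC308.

The sequences differ at positions 1 (G/C), 9 (C/G), 17 (C/U), 18 (A/U), 23 (U/A), 28 (A/U), 29 (U/A).
That gives 7 mismatches out of 31 aligned sites, so the Hamming distance is 7.

7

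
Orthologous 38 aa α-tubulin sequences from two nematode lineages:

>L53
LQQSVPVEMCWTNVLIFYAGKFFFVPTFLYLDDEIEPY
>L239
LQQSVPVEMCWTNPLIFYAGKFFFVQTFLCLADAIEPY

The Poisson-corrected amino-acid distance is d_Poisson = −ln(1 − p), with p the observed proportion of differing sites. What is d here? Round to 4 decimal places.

Differing sites — 14:V/P; 26:P/Q; 30:Y/C; 32:D/A; 34:E/A.
p = 5/38 = 0.131579.
d = −ln(1 − 0.131579) = −ln(0.868421) = 0.1411.

0.1411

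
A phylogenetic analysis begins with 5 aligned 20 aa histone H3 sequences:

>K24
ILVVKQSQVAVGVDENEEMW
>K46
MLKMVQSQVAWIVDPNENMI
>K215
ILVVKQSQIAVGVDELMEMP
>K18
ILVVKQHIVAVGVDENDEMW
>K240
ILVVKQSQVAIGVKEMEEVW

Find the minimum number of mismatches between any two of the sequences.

3

Pairwise Hamming distances:
  K24 vs K46: 9
  K24 vs K215: 4
  K24 vs K18: 3
  K24 vs K240: 4
  K46 vs K215: 12
  K46 vs K18: 12
  K46 vs K240: 12
  K215 vs K18: 6
  K215 vs K240: 7
  K18 vs K240: 7
The smallest is 3, between K24 and K18.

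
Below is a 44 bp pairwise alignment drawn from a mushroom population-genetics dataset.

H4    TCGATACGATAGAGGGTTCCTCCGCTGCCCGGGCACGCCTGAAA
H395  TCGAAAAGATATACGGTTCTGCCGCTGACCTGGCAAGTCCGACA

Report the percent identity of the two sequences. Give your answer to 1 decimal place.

Mismatches occur at site 5 (T/A), site 7 (C/A), site 12 (G/T), site 14 (G/C), site 20 (C/T), site 21 (T/G), site 28 (C/A), site 31 (G/T), site 36 (C/A), site 38 (C/T), site 40 (T/C), site 43 (A/C).
32 of the 44 sites match, so the percent identity is 32/44 × 100 = 72.7%.

72.7%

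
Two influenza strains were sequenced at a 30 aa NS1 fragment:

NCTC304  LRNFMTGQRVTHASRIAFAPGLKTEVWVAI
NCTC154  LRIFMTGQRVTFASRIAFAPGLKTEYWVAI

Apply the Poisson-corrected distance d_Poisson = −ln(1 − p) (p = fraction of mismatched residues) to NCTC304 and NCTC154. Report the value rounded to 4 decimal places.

The sequences differ at positions 3 (N/I), 12 (H/F), 26 (V/Y).
p = 3/30 = 0.100000.
d = −ln(1 − 0.100000) = −ln(0.900000) = 0.1054.

0.1054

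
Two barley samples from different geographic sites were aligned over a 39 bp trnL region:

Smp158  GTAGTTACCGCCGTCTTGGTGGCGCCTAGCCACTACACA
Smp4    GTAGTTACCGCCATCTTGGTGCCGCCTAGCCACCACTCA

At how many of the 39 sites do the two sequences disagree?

Differing sites — 13:G/A; 22:G/C; 34:T/C; 37:A/T.
That gives 4 mismatches out of 39 aligned sites, so the Hamming distance is 4.

4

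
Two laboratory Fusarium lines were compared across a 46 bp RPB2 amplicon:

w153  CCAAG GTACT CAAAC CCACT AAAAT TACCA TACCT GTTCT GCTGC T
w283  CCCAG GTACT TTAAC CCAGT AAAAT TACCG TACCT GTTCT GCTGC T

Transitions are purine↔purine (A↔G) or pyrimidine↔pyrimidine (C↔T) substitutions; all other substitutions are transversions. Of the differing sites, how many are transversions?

3

The sequences differ at positions 3 (A/C, transversion), 11 (C/T, transition), 12 (A/T, transversion), 19 (C/G, transversion), 30 (A/G, transition).
Of the 5 differences, 2 transitions and 3 transversions, so the answer is 3.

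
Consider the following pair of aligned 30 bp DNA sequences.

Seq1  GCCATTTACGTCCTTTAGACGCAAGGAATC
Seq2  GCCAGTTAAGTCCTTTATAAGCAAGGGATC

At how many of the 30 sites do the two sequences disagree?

5

Mismatches occur at site 5 (T→G), site 9 (C→A), site 18 (G→T), site 20 (C→A), site 27 (A→G).
That gives 5 mismatches out of 30 aligned sites, so the Hamming distance is 5.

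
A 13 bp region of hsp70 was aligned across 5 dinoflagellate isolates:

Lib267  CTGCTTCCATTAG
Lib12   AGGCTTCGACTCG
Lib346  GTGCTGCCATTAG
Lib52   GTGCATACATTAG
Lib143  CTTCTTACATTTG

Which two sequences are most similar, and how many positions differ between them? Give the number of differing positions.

2

Pairwise Hamming distances:
  Lib267 vs Lib12: 5
  Lib267 vs Lib346: 2
  Lib267 vs Lib52: 3
  Lib267 vs Lib143: 3
  Lib12 vs Lib346: 6
  Lib12 vs Lib52: 7
  Lib12 vs Lib143: 7
  Lib346 vs Lib52: 3
  Lib346 vs Lib143: 5
  Lib52 vs Lib143: 4
The smallest is 2, between Lib267 and Lib346.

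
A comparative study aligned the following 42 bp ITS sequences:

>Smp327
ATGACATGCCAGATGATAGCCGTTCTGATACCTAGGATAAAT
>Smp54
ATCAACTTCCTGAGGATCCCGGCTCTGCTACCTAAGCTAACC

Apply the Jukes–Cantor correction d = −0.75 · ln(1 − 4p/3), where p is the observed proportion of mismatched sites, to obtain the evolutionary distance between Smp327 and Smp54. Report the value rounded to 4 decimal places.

0.4850

Mismatches occur at site 3 (G↔C), site 5 (C↔A), site 6 (A↔C), site 8 (G↔T), site 11 (A↔T), site 14 (T↔G), site 18 (A↔C), site 19 (G↔C), site 21 (C↔G), site 23 (T↔C), site 28 (A↔C), site 35 (G↔A), site 37 (A↔C), site 41 (A↔C), site 42 (T↔C).
p = 15/42 = 0.357143.
d = −0.75 · ln(1 − (4/3)·0.357143) = −0.75 · ln(0.523809) = −0.75 · (-0.646628) = 0.4850.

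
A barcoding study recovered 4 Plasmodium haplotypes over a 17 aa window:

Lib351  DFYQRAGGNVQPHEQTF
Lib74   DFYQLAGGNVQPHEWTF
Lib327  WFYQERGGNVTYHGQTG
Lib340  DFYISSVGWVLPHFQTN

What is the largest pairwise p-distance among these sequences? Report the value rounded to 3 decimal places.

0.588

Pairwise Hamming distances:
  Lib351 vs Lib74: 2
  Lib351 vs Lib327: 7
  Lib351 vs Lib340: 8
  Lib74 vs Lib327: 8
  Lib74 vs Lib340: 9
  Lib327 vs Lib340: 10
The largest is 10 mismatches, between Lib327 and Lib340; p = 10/17 = 0.588.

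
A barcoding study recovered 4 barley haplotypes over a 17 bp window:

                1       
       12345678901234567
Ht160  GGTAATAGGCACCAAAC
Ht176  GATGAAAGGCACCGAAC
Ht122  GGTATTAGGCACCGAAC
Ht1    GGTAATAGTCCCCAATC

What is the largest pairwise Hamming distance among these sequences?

Pairwise Hamming distances:
  Ht160 vs Ht176: 4
  Ht160 vs Ht122: 2
  Ht160 vs Ht1: 3
  Ht176 vs Ht122: 4
  Ht176 vs Ht1: 7
  Ht122 vs Ht1: 5
The largest is 7, between Ht176 and Ht1.

7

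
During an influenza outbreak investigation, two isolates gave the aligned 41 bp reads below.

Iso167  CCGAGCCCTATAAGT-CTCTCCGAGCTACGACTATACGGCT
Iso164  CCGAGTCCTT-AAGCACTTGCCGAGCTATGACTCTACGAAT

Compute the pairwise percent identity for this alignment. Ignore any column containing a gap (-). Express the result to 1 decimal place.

Excluding the 2 gap columns leaves 39 comparable sites.
The sequences differ at positions 6 (C/T), 10 (A/T), 15 (T/C), 19 (C/T), 20 (T/G), 29 (C/T), 34 (A/C), 39 (G/A), 40 (C/A).
30 of the 39 comparable sites match, so the percent identity is 30/39 × 100 = 76.9%.

76.9%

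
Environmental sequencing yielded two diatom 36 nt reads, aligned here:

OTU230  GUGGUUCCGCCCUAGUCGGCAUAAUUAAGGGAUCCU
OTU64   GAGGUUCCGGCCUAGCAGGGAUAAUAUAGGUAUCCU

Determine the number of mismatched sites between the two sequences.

Differing sites — 2:U/A; 10:C/G; 16:U/C; 17:C/A; 20:C/G; 26:U/A; 27:A/U; 31:G/U.
That gives 8 mismatches out of 36 aligned sites, so the Hamming distance is 8.

8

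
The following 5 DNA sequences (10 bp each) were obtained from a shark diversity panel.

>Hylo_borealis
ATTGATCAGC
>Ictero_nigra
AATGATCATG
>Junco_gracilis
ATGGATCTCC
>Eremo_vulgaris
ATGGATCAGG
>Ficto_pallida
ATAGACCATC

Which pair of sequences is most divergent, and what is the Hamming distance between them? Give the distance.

Pairwise Hamming distances:
  Hylo_borealis vs Ictero_nigra: 3
  Hylo_borealis vs Junco_gracilis: 3
  Hylo_borealis vs Eremo_vulgaris: 2
  Hylo_borealis vs Ficto_pallida: 3
  Ictero_nigra vs Junco_gracilis: 5
  Ictero_nigra vs Eremo_vulgaris: 3
  Ictero_nigra vs Ficto_pallida: 4
  Junco_gracilis vs Eremo_vulgaris: 3
  Junco_gracilis vs Ficto_pallida: 4
  Eremo_vulgaris vs Ficto_pallida: 4
The largest is 5, between Ictero_nigra and Junco_gracilis.

5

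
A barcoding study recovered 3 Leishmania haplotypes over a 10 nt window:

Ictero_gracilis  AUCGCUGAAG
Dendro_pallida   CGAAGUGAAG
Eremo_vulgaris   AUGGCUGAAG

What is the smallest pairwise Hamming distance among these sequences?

1

Pairwise Hamming distances:
  Ictero_gracilis vs Dendro_pallida: 5
  Ictero_gracilis vs Eremo_vulgaris: 1
  Dendro_pallida vs Eremo_vulgaris: 5
The smallest is 1, between Ictero_gracilis and Eremo_vulgaris.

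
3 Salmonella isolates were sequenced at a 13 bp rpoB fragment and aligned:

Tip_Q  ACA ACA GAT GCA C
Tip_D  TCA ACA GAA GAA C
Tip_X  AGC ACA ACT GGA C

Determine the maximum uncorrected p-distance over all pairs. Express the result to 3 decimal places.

0.538

Pairwise Hamming distances:
  Tip_Q vs Tip_D: 3
  Tip_Q vs Tip_X: 5
  Tip_D vs Tip_X: 7
The largest is 7 mismatches, between Tip_D and Tip_X; p = 7/13 = 0.538.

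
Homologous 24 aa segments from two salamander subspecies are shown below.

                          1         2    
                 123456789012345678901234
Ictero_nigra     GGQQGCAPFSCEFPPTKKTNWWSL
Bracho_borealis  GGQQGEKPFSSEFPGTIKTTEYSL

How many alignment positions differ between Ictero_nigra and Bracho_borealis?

Differing sites — 6:C/E; 7:A/K; 11:C/S; 15:P/G; 17:K/I; 20:N/T; 21:W/E; 22:W/Y.
That gives 8 mismatches out of 24 aligned sites, so the Hamming distance is 8.

8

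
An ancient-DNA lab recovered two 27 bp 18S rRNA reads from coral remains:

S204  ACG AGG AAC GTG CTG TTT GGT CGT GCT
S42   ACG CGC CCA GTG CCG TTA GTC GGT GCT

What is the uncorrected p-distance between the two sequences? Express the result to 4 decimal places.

Differing sites — 4:A/C; 6:G/C; 7:A/C; 8:A/C; 9:C/A; 14:T/C; 18:T/A; 20:G/T; 21:T/C; 22:C/G.
There are 10 differences over 27 sites, so p = 10/27 = 0.3704.

0.3704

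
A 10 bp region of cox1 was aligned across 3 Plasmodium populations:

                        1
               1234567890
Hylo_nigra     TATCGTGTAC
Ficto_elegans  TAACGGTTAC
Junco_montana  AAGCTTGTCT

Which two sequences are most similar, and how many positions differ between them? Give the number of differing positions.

Pairwise Hamming distances:
  Hylo_nigra vs Ficto_elegans: 3
  Hylo_nigra vs Junco_montana: 5
  Ficto_elegans vs Junco_montana: 7
The smallest is 3, between Hylo_nigra and Ficto_elegans.

3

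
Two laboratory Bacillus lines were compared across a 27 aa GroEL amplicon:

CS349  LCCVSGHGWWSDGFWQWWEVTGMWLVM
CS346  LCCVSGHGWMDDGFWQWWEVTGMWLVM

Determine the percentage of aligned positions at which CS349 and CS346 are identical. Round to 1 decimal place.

92.6%

Mismatches occur at site 10 (W↔M), site 11 (S↔D).
25 of the 27 sites match, so the percent identity is 25/27 × 100 = 92.6%.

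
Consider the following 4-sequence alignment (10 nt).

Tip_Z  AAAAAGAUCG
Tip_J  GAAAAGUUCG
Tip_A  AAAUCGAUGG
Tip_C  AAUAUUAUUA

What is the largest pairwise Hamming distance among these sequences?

Pairwise Hamming distances:
  Tip_Z vs Tip_J: 2
  Tip_Z vs Tip_A: 3
  Tip_Z vs Tip_C: 5
  Tip_J vs Tip_A: 5
  Tip_J vs Tip_C: 7
  Tip_A vs Tip_C: 6
The largest is 7, between Tip_J and Tip_C.

7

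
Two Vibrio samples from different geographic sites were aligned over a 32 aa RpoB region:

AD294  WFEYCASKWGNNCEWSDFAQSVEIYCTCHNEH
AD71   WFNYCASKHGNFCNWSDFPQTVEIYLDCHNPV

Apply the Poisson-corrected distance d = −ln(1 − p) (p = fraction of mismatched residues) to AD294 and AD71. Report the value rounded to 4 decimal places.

The sequences differ at positions 3 (E/N), 9 (W/H), 12 (N/F), 14 (E/N), 19 (A/P), 21 (S/T), 26 (C/L), 27 (T/D), 31 (E/P), 32 (H/V).
p = 10/32 = 0.312500.
d = −ln(1 − 0.312500) = −ln(0.687500) = 0.3747.

0.3747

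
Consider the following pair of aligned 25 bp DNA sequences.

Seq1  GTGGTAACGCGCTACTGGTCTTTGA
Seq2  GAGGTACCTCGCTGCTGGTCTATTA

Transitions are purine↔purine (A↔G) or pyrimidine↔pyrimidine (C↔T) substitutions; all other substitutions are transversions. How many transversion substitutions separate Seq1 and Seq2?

The sequences differ at positions 2 (T/A, transversion), 7 (A/C, transversion), 9 (G/T, transversion), 14 (A/G, transition), 22 (T/A, transversion), 24 (G/T, transversion).
Of the 6 differences, 1 transition and 5 transversions, so the answer is 5.

5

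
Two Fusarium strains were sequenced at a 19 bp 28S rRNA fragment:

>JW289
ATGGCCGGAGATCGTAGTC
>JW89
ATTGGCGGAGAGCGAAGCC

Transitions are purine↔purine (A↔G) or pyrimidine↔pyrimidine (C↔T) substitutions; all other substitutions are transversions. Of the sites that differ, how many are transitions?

1

Differing sites — 3:G/T (Tv); 5:C/G (Tv); 12:T/G (Tv); 15:T/A (Tv); 18:T/C (Ti).
Of the 5 differences, 1 transition and 4 transversions, so the answer is 1.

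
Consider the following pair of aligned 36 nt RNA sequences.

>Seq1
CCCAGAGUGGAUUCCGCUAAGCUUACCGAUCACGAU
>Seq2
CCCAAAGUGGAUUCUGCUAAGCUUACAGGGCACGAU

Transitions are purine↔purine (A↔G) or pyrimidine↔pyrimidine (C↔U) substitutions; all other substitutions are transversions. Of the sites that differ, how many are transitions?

Mismatches occur at site 5 (G↔A, transition), site 15 (C↔U, transition), site 27 (C↔A, transversion), site 29 (A↔G, transition), site 30 (U↔G, transversion).
Of the 5 differences, 3 transitions and 2 transversions, so the answer is 3.

3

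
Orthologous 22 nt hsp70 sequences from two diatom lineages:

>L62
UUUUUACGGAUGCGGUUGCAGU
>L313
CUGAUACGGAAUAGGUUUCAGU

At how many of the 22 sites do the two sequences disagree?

Differing sites — 1:U/C; 3:U/G; 4:U/A; 11:U/A; 12:G/U; 13:C/A; 18:G/U.
That gives 7 mismatches out of 22 aligned sites, so the Hamming distance is 7.

7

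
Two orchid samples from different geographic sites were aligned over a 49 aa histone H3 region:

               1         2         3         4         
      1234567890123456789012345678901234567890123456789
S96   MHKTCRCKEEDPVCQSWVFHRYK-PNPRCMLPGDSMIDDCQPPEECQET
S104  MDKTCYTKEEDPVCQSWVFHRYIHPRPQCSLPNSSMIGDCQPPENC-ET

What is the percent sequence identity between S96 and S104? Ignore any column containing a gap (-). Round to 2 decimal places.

76.60%

Excluding the 2 gap columns leaves 47 comparable sites.
Mismatches occur at site 2 (H/D), site 6 (R/Y), site 7 (C/T), site 23 (K/I), site 26 (N/R), site 28 (R/Q), site 30 (M/S), site 33 (G/N), site 34 (D/S), site 38 (D/G), site 45 (E/N).
36 of the 47 comparable sites match, so the percent identity is 36/47 × 100 = 76.60%.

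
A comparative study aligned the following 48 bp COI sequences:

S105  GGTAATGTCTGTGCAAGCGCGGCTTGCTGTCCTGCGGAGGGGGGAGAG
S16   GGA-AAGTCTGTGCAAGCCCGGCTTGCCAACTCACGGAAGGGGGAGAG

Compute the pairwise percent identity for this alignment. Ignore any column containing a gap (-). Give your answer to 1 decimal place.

Excluding the 1 gap column leaves 47 comparable sites.
Mismatches occur at site 3 (T/A), site 6 (T/A), site 19 (G/C), site 28 (T/C), site 29 (G/A), site 30 (T/A), site 32 (C/T), site 33 (T/C), site 34 (G/A), site 39 (G/A).
37 of the 47 comparable sites match, so the percent identity is 37/47 × 100 = 78.7%.

78.7%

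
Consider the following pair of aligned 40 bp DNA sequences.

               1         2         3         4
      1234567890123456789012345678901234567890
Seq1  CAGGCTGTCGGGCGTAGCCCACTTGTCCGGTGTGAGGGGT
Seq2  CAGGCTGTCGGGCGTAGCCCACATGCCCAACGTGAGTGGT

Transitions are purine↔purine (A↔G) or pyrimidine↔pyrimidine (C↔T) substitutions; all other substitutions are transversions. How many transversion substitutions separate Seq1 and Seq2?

2

The sequences differ at positions 23 (T/A, transversion), 26 (T/C, transition), 29 (G/A, transition), 30 (G/A, transition), 31 (T/C, transition), 37 (G/T, transversion).
Of the 6 differences, 4 transitions and 2 transversions, so the answer is 2.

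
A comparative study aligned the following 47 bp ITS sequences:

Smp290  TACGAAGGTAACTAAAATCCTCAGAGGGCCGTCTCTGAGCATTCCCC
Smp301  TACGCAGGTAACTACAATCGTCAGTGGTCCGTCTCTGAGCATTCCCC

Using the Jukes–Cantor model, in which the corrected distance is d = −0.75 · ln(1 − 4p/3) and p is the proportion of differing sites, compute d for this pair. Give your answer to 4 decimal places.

The sequences differ at positions 5 (A/C), 15 (A/C), 20 (C/G), 25 (A/T), 28 (G/T).
p = 5/47 = 0.106383.
d = −0.75 · ln(1 − (4/3)·0.106383) = −0.75 · ln(0.858156) = −0.75 · (-0.152969) = 0.1147.

0.1147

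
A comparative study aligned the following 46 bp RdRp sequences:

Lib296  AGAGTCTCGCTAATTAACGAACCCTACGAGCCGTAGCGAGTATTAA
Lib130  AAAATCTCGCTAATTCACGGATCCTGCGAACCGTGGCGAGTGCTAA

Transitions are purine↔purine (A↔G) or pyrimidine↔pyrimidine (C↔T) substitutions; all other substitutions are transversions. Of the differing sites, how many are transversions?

1

The sequences differ at positions 2 (G/A, transition), 4 (G/A, transition), 16 (A/C, transversion), 20 (A/G, transition), 22 (C/T, transition), 26 (A/G, transition), 30 (G/A, transition), 35 (A/G, transition), 42 (A/G, transition), 43 (T/C, transition).
Of the 10 differences, 9 transitions and 1 transversion, so the answer is 1.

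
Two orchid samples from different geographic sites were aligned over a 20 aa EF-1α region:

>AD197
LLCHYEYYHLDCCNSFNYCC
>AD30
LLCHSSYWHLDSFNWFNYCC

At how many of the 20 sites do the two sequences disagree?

Mismatches occur at site 5 (Y→S), site 6 (E→S), site 8 (Y→W), site 12 (C→S), site 13 (C→F), site 15 (S→W).
That gives 6 mismatches out of 20 aligned sites, so the Hamming distance is 6.

6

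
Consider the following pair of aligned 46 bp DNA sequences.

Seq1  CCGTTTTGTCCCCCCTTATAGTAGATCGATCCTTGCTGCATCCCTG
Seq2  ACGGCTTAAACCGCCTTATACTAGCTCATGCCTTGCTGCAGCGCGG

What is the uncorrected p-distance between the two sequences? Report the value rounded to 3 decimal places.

The sequences differ at positions 1 (C/A), 4 (T/G), 5 (T/C), 8 (G/A), 9 (T/A), 10 (C/A), 13 (C/G), 21 (G/C), 25 (A/C), 28 (G/A), 29 (A/T), 30 (T/G), 41 (T/G), 43 (C/G), 45 (T/G).
There are 15 differences over 46 sites, so p = 15/46 = 0.326.

0.326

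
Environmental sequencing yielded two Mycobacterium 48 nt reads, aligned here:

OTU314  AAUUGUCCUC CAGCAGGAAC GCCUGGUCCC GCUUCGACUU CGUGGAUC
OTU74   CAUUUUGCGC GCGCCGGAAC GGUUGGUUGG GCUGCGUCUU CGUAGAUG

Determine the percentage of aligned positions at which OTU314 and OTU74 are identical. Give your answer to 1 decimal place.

Differing sites — 1:A/C; 5:G/U; 7:C/G; 9:U/G; 11:C/G; 12:A/C; 15:A/C; 22:C/G; 23:C/U; 28:C/U; 29:C/G; 30:C/G; 34:U/G; 37:A/U; 44:G/A; 48:C/G.
32 of the 48 sites match, so the percent identity is 32/48 × 100 = 66.7%.

66.7%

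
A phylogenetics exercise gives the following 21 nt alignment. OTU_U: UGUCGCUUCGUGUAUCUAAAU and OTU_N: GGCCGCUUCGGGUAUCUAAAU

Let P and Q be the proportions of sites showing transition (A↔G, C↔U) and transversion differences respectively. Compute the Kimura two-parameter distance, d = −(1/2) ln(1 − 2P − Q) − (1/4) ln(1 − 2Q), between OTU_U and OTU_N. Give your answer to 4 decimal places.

Mismatches occur at site 1 (U/G, transversion), site 3 (U/C, transition), site 11 (U/G, transversion).
Of the 3 differences, 1 transition and 2 transversions over 21 sites: P = 1/21 = 0.047619, Q = 2/21 = 0.095238.
d = −0.5·ln(0.809524) − 0.25·ln(0.809524) = −0.5·(-0.211309) − 0.25·(-0.211309) = 0.1585.

0.1585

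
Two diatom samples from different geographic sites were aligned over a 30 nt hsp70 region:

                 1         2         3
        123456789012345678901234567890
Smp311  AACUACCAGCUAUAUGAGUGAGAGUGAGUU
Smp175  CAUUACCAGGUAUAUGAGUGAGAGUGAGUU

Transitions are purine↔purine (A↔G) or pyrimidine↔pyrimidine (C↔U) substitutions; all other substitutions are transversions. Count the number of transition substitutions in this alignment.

Differing sites — 1:A/C (Tv); 3:C/U (Ti); 10:C/G (Tv).
Of the 3 differences, 1 transition and 2 transversions, so the answer is 1.

1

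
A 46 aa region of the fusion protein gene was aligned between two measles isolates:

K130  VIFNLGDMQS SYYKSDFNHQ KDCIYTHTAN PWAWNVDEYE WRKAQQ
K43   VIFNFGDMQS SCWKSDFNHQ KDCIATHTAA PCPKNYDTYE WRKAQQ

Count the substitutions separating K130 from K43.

Mismatches occur at site 5 (L/F), site 12 (Y/C), site 13 (Y/W), site 25 (Y/A), site 30 (N/A), site 32 (W/C), site 33 (A/P), site 34 (W/K), site 36 (V/Y), site 38 (E/T).
That gives 10 mismatches out of 46 aligned sites, so the Hamming distance is 10.

10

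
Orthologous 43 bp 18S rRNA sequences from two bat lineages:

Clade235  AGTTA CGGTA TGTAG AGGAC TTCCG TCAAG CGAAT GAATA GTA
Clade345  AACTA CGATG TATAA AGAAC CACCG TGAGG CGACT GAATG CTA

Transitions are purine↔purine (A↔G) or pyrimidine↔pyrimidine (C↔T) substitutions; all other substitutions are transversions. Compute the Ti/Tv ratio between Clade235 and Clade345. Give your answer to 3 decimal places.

Mismatches occur at site 2 (G↔A, transition), site 3 (T↔C, transition), site 8 (G↔A, transition), site 10 (A↔G, transition), site 12 (G↔A, transition), site 15 (G↔A, transition), site 18 (G↔A, transition), site 21 (T↔C, transition), site 22 (T↔A, transversion), site 27 (C↔G, transversion), site 29 (A↔G, transition), site 34 (A↔C, transversion), site 40 (A↔G, transition), site 41 (G↔C, transversion).
Of the 14 differences, 10 transitions and 4 transversions, so Ti/Tv = 10/4 = 2.500.

2.500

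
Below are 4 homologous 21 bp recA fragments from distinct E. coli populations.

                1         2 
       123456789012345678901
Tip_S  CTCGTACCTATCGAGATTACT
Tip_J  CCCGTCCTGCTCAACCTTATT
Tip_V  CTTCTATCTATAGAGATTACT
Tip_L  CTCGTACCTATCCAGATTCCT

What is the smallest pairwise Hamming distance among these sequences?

Pairwise Hamming distances:
  Tip_S vs Tip_J: 9
  Tip_S vs Tip_V: 4
  Tip_S vs Tip_L: 2
  Tip_J vs Tip_V: 13
  Tip_J vs Tip_L: 10
  Tip_V vs Tip_L: 6
The smallest is 2, between Tip_S and Tip_L.

2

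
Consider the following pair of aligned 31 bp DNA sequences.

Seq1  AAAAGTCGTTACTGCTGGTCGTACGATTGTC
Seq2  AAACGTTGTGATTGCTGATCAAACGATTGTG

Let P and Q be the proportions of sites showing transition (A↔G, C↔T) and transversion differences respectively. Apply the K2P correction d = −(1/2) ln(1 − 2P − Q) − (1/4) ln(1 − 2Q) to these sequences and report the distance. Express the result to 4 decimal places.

0.3194

Differing sites — 4:A/C (Tv); 7:C/T (Ti); 10:T/G (Tv); 12:C/T (Ti); 18:G/A (Ti); 21:G/A (Ti); 22:T/A (Tv); 31:C/G (Tv).
Of the 8 differences, 4 transitions and 4 transversions over 31 sites: P = 4/31 = 0.129032, Q = 4/31 = 0.129032.
d = −0.5·ln(0.612904) − 0.25·ln(0.741936) = −0.5·(-0.489547) − 0.25·(-0.298492) = 0.3194.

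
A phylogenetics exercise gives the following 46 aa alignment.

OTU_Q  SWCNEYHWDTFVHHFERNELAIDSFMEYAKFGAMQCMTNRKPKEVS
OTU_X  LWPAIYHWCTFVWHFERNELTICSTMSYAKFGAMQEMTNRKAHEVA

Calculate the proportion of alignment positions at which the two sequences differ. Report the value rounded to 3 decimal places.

0.304

Differing sites — 1:S/L; 3:C/P; 4:N/A; 5:E/I; 9:D/C; 13:H/W; 21:A/T; 23:D/C; 25:F/T; 27:E/S; 36:C/E; 42:P/A; 43:K/H; 46:S/A.
There are 14 differences over 46 sites, so p = 14/46 = 0.304.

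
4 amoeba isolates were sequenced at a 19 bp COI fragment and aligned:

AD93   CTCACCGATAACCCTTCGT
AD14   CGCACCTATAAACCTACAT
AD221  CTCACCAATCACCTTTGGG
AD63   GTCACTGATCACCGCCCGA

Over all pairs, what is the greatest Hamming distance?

Pairwise Hamming distances:
  AD93 vs AD14: 5
  AD93 vs AD221: 5
  AD93 vs AD63: 7
  AD14 vs AD221: 9
  AD14 vs AD63: 11
  AD221 vs AD63: 8
The largest is 11, between AD14 and AD63.

11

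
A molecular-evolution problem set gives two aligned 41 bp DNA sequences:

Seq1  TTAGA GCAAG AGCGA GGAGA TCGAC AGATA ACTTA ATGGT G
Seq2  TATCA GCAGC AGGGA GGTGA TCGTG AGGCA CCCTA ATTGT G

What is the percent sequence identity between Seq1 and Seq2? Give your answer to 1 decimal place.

65.9%

The sequences differ at positions 2 (T/A), 3 (A/T), 4 (G/C), 9 (A/G), 10 (G/C), 13 (C/G), 18 (A/T), 24 (A/T), 25 (C/G), 28 (A/G), 29 (T/C), 31 (A/C), 33 (T/C), 38 (G/T).
27 of the 41 sites match, so the percent identity is 27/41 × 100 = 65.9%.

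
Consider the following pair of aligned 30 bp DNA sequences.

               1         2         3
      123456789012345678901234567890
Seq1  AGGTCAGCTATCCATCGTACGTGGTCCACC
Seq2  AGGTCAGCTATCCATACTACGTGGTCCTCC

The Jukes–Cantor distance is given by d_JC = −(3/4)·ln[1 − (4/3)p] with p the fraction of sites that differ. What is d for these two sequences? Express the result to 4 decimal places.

0.1073

Differing sites — 16:C/A; 17:G/C; 28:A/T.
p = 3/30 = 0.100000.
d = −0.75 · ln(1 − (4/3)·0.100000) = −0.75 · ln(0.866667) = −0.75 · (-0.143100) = 0.1073.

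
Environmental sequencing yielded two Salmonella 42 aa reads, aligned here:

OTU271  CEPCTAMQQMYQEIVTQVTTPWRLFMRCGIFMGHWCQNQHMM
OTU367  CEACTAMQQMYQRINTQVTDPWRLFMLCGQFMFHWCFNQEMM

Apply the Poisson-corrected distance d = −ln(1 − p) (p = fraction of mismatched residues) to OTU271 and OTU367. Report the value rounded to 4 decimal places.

0.2412

The sequences differ at positions 3 (P/A), 13 (E/R), 15 (V/N), 20 (T/D), 27 (R/L), 30 (I/Q), 33 (G/F), 37 (Q/F), 40 (H/E).
p = 9/42 = 0.214286.
d = −ln(1 − 0.214286) = −ln(0.785714) = 0.2412.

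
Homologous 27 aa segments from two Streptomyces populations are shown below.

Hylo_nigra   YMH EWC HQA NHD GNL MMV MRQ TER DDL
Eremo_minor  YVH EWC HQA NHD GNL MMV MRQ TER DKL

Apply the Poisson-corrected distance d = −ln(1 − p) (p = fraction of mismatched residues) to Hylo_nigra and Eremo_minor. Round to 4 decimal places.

0.0770

The sequences differ at positions 2 (M/V), 26 (D/K).
p = 2/27 = 0.074074.
d = −ln(1 − 0.074074) = −ln(0.925926) = 0.0770.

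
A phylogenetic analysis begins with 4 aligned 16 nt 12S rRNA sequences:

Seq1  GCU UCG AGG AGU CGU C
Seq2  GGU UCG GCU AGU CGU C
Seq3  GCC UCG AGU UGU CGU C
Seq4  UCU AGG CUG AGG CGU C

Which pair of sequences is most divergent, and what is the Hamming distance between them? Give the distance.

Pairwise Hamming distances:
  Seq1 vs Seq2: 4
  Seq1 vs Seq3: 3
  Seq1 vs Seq4: 6
  Seq2 vs Seq3: 5
  Seq2 vs Seq4: 8
  Seq3 vs Seq4: 9
The largest is 9, between Seq3 and Seq4.

9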